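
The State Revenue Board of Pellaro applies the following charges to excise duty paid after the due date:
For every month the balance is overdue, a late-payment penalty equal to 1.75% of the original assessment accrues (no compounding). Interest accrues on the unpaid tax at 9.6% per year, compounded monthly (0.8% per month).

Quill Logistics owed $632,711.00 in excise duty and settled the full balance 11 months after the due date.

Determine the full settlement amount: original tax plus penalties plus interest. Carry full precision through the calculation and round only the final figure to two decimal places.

$812,467.89

Late-payment penalty = 1.75% × $632,711.00 × 11 mo = $121,796.87…
Interest: $632,711.00 × ((1 + 0.008)^11 − 1) = $632,711.00 × 0.0916058… = $57,960.0270…
Total = $632,711.00 + $121,796.8675 + $57,960.0270… = $812,467.89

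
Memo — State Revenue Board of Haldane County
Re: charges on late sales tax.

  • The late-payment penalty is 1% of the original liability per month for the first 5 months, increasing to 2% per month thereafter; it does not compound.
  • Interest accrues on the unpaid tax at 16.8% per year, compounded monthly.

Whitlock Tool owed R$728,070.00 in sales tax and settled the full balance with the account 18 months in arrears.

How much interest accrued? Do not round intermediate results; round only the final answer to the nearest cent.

R$207,026.27

Interest (16.8%/yr ÷ 12 = 1.4%/month): R$728,070.00 × ((1 + 0.014)^18 − 1) = R$207,026.2737…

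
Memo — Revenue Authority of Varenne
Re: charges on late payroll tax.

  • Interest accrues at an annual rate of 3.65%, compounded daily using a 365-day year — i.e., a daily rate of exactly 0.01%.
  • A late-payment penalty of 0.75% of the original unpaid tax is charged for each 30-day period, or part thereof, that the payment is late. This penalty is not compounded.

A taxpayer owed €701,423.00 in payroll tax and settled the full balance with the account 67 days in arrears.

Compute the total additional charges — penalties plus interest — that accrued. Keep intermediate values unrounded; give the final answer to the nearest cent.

Penalty periods: ⌈67/30⌉ = 3; penalty = 3 × 0.75% × €701,423.00 = €15,782.02…
Interest: €701,423.00 × ((1 + 0.0001)^67 − 1) = €701,423.00 × 0.00672216… = €4,715.0762…
Penalties + interest = €15,782.0175 + €4,715.0762… = €20,497.09

€20,497.09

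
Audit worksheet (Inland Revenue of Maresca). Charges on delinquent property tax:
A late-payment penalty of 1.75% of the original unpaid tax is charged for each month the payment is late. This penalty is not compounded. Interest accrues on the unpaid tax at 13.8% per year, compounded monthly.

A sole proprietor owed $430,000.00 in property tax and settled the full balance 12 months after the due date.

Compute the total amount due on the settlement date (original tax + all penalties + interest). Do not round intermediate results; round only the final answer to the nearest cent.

Late-payment penalty = 1.75% × $430,000.00 × 12 mo = $90,300.00
Interest (13.8%/yr ÷ 12 = 1.15%/month): $430,000.00 × ((1 + 0.0115)^12 − 1) = $63,240.9220…
Total = $430,000.00 + $90,300.0000 + $63,240.9220… = $583,540.92

$583,540.92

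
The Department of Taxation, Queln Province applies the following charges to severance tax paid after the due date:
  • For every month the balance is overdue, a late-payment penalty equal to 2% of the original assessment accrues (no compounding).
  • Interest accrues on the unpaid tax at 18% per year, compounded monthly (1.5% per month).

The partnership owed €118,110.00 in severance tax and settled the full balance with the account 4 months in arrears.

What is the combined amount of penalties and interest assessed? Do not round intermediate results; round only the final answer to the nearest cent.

€16,696.45

Late-payment penalty = 2% × €118,110.00 × 4 mo = €9,448.80
Interest: €118,110.00 × ((1 + 0.015)^4 − 1) = €118,110.00 × 0.0613636… = €7,247.6490…
Penalties + interest = €9,448.8000 + €7,247.6490… = €16,696.45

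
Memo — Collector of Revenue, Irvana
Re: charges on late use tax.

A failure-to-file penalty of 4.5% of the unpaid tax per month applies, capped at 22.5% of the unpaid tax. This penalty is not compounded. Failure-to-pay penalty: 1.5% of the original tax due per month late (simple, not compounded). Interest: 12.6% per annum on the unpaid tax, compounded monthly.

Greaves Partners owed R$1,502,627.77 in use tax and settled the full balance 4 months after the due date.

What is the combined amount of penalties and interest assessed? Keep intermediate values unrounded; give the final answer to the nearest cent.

R$424,742.00

Failure-to-file: 4 × 4.5% × R$1,502,627.77 = R$270,473.00… (under the 22.5% cap)
Failure-to-pay penalty = 1.5% × R$1,502,627.77 × 4 mo = R$90,157.67…
Interest (12.6%/yr ÷ 12 = 1.05%/month): R$1,502,627.77 × ((1 + 0.0105)^4 − 1) = R$64,111.3308…
Penalties + interest = R$360,630.6648 + R$64,111.3308… = R$424,742.00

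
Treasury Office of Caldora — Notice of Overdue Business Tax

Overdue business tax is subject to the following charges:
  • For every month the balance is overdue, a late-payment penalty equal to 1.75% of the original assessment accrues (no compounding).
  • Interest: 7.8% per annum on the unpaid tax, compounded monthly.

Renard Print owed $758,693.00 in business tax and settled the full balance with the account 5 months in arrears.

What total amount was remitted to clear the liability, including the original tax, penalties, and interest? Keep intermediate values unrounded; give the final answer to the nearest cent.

$850,058.80

Late-payment penalty = 1.75% × $758,693.00 × 5 mo = $66,385.64…
Interest (7.8%/yr ÷ 12 = 0.65%/month): $758,693.00 × ((1 + 0.0065)^5 − 1) = $24,980.1606…
Total = $758,693.00 + $66,385.6375 + $24,980.1606… = $850,058.80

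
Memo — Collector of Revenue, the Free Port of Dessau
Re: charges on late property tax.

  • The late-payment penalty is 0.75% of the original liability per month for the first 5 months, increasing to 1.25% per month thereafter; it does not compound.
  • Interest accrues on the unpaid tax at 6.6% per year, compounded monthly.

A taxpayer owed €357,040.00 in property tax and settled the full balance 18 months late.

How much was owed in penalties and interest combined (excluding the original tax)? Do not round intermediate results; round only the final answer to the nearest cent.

Penalty, months 1–5: 5 × 0.75% × €357,040.00 = €13,389.00
Penalty, months 6–18: 13 × 1.25% × €357,040.00 = €58,019.00
Interest (6.6%/yr ÷ 12 = 0.55%/month): €357,040.00 × ((1 + 0.0055)^18 − 1) = €37,048.9182…
Penalties + interest = €71,408.0000 + €37,048.9182… = €108,456.92

€108,456.92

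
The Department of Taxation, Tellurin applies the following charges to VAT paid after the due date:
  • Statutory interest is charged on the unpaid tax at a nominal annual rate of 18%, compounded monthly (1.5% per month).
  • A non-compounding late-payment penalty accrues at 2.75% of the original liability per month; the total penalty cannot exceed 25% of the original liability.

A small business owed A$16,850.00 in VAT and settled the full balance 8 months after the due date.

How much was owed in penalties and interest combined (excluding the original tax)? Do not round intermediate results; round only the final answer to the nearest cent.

A$5,838.40

Penalty: 8 × 2.75% × A$16,850.00 = A$3,707.00 (below the 25% cap of A$4,212.50)
Interest: A$16,850.00 × ((1 + 0.015)^8 − 1) = A$16,850.00 × 0.1264926… = A$2,131.4001…
Penalties + interest = A$3,707.0000 + A$2,131.4001… = A$5,838.40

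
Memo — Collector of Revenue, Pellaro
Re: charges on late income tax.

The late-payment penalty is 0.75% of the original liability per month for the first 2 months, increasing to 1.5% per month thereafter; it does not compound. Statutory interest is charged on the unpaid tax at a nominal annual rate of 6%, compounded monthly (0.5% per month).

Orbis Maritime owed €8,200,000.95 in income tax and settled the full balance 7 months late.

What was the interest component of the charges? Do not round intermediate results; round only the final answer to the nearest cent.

Interest: €8,200,000.95 × ((1 + 0.005)^7 − 1) = €8,200,000.95 × 0.0355294… = €291,341.0887…

€291,341.09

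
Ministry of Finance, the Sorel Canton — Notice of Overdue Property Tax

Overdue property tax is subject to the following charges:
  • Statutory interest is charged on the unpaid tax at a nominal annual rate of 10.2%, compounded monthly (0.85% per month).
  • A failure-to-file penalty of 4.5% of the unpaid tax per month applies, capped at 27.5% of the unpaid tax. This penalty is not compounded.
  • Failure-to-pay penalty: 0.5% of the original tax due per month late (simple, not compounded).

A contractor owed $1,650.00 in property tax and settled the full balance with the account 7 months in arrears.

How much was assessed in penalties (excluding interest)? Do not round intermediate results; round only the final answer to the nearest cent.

Failure-to-file: 7 × 4.5% × $1,650.00 = $519.75, capped at 27.5% × $1,650.00 = $453.75
Failure-to-pay penalty = 0.5% × $1,650.00 × 7 mo = $57.75
Total penalty = $453.75 + $57.75 = $511.50

$511.50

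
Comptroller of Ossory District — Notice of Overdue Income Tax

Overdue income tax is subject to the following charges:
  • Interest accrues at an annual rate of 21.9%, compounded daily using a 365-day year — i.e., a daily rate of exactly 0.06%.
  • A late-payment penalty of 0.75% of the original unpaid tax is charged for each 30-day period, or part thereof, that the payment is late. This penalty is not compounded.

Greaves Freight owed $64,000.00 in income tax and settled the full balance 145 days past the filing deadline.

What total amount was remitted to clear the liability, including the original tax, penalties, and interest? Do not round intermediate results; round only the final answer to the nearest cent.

$72,215.57

Penalty periods: ⌈145/30⌉ = 5; penalty = 5 × 0.75% × $64,000.00 = $2,400.00
Interest: $64,000.00 × ((1 + 0.0006)^145 − 1) = $64,000.00 × 0.09086822… = $5,815.5660…
Total = $64,000.00 + $2,400.0000 + $5,815.5660… = $72,215.57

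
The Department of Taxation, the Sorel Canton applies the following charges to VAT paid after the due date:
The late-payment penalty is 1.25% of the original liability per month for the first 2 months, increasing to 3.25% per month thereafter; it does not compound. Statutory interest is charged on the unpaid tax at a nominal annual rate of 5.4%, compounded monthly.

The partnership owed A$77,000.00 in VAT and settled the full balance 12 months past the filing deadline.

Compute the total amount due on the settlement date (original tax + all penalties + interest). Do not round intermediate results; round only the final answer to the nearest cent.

Penalty, months 1–2: 2 × 1.25% × A$77,000.00 = A$1,925.00
Penalty, months 3–12: 10 × 3.25% × A$77,000.00 = A$25,025.00
Interest (5.4%/yr ÷ 12 = 0.45%/month): A$77,000.00 × ((1 + 0.0045)^12 − 1) = A$4,262.4699…
Total = A$77,000.00 + A$26,950.0000 + A$4,262.4699… = A$108,212.47

A$108,212.47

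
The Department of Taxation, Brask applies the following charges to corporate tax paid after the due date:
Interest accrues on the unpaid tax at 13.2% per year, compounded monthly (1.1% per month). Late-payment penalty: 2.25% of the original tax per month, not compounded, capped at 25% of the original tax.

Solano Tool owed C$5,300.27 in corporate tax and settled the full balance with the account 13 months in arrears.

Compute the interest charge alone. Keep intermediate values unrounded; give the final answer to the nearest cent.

Interest: C$5,300.27 × ((1 + 0.011)^13 − 1) = C$5,300.27 × 0.1528293… = C$810.0368…

C$810.04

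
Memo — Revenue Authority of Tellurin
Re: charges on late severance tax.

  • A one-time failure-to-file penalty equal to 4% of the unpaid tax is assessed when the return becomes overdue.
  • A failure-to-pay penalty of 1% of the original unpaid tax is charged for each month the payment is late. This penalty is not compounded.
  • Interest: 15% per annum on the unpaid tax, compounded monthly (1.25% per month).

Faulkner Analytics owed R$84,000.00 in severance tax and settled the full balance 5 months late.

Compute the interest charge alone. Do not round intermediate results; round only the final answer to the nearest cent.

Interest: R$84,000.00 × ((1 + 0.0125)^5 − 1) = R$84,000.00 × 0.0640822… = R$5,382.9009…

R$5,382.90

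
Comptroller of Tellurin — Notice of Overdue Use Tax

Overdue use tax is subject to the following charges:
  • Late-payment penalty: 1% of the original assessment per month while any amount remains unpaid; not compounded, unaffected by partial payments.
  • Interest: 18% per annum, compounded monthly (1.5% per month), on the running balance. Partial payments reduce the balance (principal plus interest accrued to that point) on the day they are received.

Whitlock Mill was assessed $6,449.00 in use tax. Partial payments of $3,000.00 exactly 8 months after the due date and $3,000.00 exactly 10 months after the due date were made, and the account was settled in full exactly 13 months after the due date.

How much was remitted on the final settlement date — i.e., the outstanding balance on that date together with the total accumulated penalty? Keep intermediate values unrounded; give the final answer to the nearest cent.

$2,295.68

Balance at month 8: $6,449.0000 × (1 + 0.015)^8 = $7,264.7507…
After $3,000.00 payment: $7,264.7507… − $3,000.00 = $4,264.7507…
Balance at month 10: $4,264.7507… × (1 + 0.015)^2 = $4,393.6528…
After $3,000.00 payment: $4,393.6528… − $3,000.00 = $1,393.6528…
Balance at month 13: $1,393.6528… × (1 + 0.015)^3 = $1,457.3126…
Penalty: 13 × 1% × $6,449.00 = $838.37
Final settlement = outstanding balance + penalty = $1,457.3126… + $838.37 = $2,295.68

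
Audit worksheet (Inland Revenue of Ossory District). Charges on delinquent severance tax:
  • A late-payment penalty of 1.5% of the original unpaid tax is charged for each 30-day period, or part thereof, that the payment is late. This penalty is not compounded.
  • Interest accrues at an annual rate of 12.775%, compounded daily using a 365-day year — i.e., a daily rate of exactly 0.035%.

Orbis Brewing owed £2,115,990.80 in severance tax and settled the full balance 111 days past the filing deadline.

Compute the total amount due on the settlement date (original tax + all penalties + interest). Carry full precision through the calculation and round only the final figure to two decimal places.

Penalty periods: ⌈111/30⌉ = 4; penalty = 4 × 1.5% × £2,115,990.80 = £126,959.45…
Interest: £2,115,990.80 × ((1 + 0.00035)^111 − 1) = £2,115,990.80 × 0.03960746… = £83,809.0281…
Total = £2,115,990.80 + £126,959.4480 + £83,809.0281… = £2,326,759.28

£2,326,759.28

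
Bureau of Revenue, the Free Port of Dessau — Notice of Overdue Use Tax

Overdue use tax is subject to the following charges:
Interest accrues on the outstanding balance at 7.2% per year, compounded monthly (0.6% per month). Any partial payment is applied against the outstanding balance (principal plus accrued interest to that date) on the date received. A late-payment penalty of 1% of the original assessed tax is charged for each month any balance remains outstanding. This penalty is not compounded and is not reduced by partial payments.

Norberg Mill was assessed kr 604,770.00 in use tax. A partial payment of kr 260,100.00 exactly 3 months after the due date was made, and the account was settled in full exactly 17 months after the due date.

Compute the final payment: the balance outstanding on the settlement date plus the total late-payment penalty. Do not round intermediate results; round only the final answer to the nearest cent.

kr 489,497.84

Balance at month 3: kr 604,770.0000 × (1 + 0.006)^3 = kr 615,721.3058…
After kr 260,100.00 payment: kr 615,721.3058… − kr 260,100.00 = kr 355,621.3058…
Balance at month 17: kr 355,621.3058… × (1 + 0.006)^14 = kr 386,686.9382…
Penalty: 17 × 1% × kr 604,770.00 = kr 102,810.90
Final settlement = outstanding balance + penalty = kr 386,686.9382… + kr 102,810.90 = kr 489,497.84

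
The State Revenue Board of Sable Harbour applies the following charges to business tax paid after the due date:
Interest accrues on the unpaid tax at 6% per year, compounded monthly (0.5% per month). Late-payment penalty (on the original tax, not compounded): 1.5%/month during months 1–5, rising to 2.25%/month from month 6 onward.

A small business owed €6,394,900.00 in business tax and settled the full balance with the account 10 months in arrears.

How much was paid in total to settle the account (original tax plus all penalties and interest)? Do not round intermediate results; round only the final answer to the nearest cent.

Penalty, months 1–5: 5 × 1.5% × €6,394,900.00 = €479,617.50
Penalty, months 6–10: 5 × 2.25% × €6,394,900.00 = €719,426.25
Interest: €6,394,900.00 × ((1 + 0.005)^10 − 1) = €6,394,900.00 × 0.0511401… = €327,036.0304…
Total = €6,394,900.00 + €1,199,043.7500 + €327,036.0304… = €7,920,979.78

€7,920,979.78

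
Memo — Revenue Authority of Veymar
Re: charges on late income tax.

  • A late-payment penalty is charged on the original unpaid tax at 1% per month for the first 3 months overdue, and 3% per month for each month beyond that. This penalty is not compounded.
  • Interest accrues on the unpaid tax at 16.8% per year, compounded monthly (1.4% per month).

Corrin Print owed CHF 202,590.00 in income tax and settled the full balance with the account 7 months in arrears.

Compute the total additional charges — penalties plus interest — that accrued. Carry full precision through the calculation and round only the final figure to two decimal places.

CHF 51,095.91

Penalty, months 1–3: 3 × 1% × CHF 202,590.00 = CHF 6,077.70
Penalty, months 4–7: 4 × 3% × CHF 202,590.00 = CHF 24,310.80
Interest: CHF 202,590.00 × ((1 + 0.014)^7 − 1) = CHF 202,590.00 × 0.1022134… = CHF 20,707.4119…
Penalties + interest = CHF 30,388.5000 + CHF 20,707.4119… = CHF 51,095.91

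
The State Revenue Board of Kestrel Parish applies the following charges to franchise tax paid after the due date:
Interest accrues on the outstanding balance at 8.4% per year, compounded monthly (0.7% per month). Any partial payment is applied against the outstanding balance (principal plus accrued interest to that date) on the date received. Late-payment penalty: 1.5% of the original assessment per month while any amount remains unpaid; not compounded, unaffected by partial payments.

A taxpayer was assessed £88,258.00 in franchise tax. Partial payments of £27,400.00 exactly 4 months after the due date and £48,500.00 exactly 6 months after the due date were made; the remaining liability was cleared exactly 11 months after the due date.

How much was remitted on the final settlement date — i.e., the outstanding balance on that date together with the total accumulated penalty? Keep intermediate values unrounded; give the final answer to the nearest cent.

Balance at month 4: £88,258.0000 × (1 + 0.007)^4 = £90,755.2932…
After £27,400.00 payment: £90,755.2932… − £27,400.00 = £63,355.2932…
Balance at month 6: £63,355.2932… × (1 + 0.007)^2 = £64,245.3717…
After £48,500.00 payment: £64,245.3717… − £48,500.00 = £15,745.3717…
Balance at month 11: £15,745.3717… × (1 + 0.007)^5 = £16,304.2291…
Penalty: 11 × 1.5% × £88,258.00 = £14,562.57
Final settlement = outstanding balance + penalty = £16,304.2291… + £14,562.57 = £30,866.80

£30,866.80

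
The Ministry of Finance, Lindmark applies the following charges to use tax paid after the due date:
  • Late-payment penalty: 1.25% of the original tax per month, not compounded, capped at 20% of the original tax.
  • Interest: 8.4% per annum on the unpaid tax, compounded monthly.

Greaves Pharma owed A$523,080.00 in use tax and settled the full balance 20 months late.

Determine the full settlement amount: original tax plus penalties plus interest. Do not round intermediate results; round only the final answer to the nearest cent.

A$706,007.83

Penalty (uncapped): 20 × 1.25% × A$523,080.00 = A$130,770.00; cap = 20% × A$523,080.00 = A$104,616.00 → penalty = A$104,616.00
Interest (8.4%/yr ÷ 12 = 0.7%/month): A$523,080.00 × ((1 + 0.007)^20 − 1) = A$78,311.8332…
Total = A$523,080.00 + A$104,616.0000 + A$78,311.8332… = A$706,007.83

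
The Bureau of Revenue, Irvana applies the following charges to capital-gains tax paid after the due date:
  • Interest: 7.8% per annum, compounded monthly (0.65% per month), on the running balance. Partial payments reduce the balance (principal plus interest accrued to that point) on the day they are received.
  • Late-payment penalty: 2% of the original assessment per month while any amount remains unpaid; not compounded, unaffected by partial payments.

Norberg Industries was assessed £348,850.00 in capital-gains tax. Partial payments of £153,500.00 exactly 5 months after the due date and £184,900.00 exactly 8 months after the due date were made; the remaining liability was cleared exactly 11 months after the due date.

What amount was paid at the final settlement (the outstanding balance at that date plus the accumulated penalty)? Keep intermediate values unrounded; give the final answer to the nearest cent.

Balance at month 5: £348,850.0000 × (1 + 0.0065)^5 = £360,335.9753…
After £153,500.00 payment: £360,335.9753… − £153,500.00 = £206,835.9753…
Balance at month 8: £206,835.9753… × (1 + 0.0065)^3 = £210,895.5501…
After £184,900.00 payment: £210,895.5501… − £184,900.00 = £25,995.5501…
Balance at month 11: £25,995.5501… × (1 + 0.0065)^3 = £26,505.7654…
Penalty: 11 × 2% × £348,850.00 = £76,747.00
Final settlement = outstanding balance + penalty = £26,505.7654… + £76,747.00 = £103,252.77

£103,252.77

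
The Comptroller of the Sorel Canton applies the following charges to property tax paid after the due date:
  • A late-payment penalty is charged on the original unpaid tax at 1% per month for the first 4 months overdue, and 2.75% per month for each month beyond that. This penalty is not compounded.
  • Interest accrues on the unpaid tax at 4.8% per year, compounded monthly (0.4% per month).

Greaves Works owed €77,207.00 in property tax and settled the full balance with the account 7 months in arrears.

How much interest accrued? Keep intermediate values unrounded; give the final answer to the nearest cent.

Interest: €77,207.00 × ((1 + 0.004)^7 − 1) = €77,207.00 × 0.0283382… = €2,187.9112…

€2,187.91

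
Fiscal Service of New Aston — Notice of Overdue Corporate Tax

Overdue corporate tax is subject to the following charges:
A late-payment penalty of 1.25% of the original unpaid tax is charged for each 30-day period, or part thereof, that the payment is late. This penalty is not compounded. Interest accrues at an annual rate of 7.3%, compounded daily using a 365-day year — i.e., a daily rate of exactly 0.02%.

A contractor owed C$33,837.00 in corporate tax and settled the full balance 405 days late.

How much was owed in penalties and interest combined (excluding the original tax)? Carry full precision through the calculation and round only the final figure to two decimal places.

Penalty periods: ⌈405/30⌉ = 14; penalty = 14 × 1.25% × C$33,837.00 = C$5,921.48…
Interest: C$33,837.00 × ((1 + 0.0002)^405 − 1) = C$33,837.00 × 0.08436211… = C$2,854.5609…
Penalties + interest = C$5,921.4750 + C$2,854.5609… = C$8,776.04

C$8,776.04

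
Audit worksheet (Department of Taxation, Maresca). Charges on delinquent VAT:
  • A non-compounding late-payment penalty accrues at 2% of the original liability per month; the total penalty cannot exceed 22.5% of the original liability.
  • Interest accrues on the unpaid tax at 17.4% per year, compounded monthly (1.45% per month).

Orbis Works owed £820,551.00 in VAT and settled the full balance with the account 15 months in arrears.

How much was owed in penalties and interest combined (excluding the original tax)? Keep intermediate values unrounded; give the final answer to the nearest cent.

£382,397.84

Penalty (uncapped): 15 × 2% × £820,551.00 = £246,165.30; cap = 22.5% × £820,551.00 = £184,623.98… → penalty = £184,623.98…
Interest: £820,551.00 × ((1 + 0.0145)^15 − 1) = £820,551.00 × 0.2410257… = £197,773.8681…
Penalties + interest = £184,623.9750 + £197,773.8681… = £382,397.84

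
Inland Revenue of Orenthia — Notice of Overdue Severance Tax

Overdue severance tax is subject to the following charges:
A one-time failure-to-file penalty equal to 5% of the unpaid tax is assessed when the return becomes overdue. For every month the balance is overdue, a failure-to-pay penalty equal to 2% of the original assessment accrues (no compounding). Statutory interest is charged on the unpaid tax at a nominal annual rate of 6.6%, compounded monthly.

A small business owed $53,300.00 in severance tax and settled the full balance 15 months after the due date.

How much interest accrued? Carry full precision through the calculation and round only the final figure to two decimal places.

Interest (6.6%/yr ÷ 12 = 0.55%/month): $53,300.00 × ((1 + 0.0055)^15 − 1) = $4,570.6464…

$4,570.65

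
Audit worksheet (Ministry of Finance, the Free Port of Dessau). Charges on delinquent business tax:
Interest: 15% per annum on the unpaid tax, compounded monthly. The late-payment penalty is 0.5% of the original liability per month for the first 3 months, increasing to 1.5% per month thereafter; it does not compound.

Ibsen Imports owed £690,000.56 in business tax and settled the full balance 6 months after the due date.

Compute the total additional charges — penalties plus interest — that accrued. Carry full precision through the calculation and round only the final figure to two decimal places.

Penalty, months 1–3: 3 × 0.5% × £690,000.56 = £10,350.01…
Penalty, months 4–6: 3 × 1.5% × £690,000.56 = £31,050.03…
Interest (15%/yr ÷ 12 = 1.25%/month): £690,000.56 × ((1 + 0.0125)^6 − 1) = £53,394.4379…
Penalties + interest = £41,400.0336 + £53,394.4379… = £94,794.47

£94,794.47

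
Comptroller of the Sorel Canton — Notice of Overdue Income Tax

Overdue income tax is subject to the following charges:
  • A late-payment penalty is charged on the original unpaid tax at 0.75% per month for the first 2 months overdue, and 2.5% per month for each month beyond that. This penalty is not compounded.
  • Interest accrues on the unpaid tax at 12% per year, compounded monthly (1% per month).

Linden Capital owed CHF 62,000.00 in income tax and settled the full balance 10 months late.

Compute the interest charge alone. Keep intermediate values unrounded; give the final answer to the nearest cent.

CHF 6,486.57

Interest: CHF 62,000.00 × ((1 + 0.01)^10 − 1) = CHF 62,000.00 × 0.1046221… = CHF 6,486.5718…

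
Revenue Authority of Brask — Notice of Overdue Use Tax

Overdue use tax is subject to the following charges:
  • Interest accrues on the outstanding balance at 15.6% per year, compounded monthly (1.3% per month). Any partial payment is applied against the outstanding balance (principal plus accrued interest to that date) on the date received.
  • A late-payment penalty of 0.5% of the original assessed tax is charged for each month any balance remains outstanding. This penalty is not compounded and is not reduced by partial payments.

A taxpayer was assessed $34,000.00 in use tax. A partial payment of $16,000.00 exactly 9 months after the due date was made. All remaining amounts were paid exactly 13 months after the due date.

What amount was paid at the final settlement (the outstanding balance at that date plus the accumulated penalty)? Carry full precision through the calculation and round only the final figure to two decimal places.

$25,577.90

Balance at month 9: $34,000.0000 × (1 + 0.013)^9 = $38,191.2546…
After $16,000.00 payment: $38,191.2546… − $16,000.00 = $22,191.2546…
Balance at month 13: $22,191.2546… × (1 + 0.013)^4 = $23,367.8974…
Penalty: 13 × 0.5% × $34,000.00 = $2,210.00
Final settlement = outstanding balance + penalty = $23,367.8974… + $2,210.00 = $25,577.90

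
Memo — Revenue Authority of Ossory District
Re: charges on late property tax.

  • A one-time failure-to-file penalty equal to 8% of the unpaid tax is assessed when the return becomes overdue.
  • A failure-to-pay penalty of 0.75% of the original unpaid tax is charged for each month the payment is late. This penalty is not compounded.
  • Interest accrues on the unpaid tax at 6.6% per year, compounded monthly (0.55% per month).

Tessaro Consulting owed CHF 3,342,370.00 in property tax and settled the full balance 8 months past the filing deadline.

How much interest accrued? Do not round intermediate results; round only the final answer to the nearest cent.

Interest: CHF 3,342,370.00 × ((1 + 0.0055)^8 − 1) = CHF 3,342,370.00 × 0.0448564… = CHF 149,926.6233…

CHF 149,926.62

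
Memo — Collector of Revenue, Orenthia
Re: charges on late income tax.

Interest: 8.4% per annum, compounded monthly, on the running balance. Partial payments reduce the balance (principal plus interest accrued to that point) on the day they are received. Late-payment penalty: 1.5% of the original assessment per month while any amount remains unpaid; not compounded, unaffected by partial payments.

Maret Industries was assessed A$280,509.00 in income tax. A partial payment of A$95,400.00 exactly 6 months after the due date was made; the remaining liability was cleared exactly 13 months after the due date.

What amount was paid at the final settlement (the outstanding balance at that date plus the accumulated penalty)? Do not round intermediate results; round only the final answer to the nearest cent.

A$261,660.76

Monthly rate = 8.4% ÷ 12 = 0.7%
Balance at month 6: A$280,509.0000 × (1 + 0.007)^6 = A$292,498.4865…
After A$95,400.00 payment: A$292,498.4865… − A$95,400.00 = A$197,098.4865…
Balance at month 13: A$197,098.4865… × (1 + 0.007)^7 = A$206,961.5095…
Penalty: 13 × 1.5% × A$280,509.00 = A$54,699.26…
Final settlement = outstanding balance + penalty = A$206,961.5095… + A$54,699.26… = A$261,660.76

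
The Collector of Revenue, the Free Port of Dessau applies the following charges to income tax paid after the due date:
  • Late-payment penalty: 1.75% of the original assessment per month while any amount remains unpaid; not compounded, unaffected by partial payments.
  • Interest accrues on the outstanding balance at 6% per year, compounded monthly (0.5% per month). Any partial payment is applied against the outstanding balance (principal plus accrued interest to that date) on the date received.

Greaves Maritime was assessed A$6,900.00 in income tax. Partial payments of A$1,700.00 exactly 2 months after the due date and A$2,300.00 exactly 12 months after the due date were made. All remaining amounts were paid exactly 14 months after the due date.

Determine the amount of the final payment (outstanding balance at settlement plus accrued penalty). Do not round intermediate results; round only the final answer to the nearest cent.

A$4,961.61

Balance at month 2: A$6,900.0000 × (1 + 0.005)^2 = A$6,969.1725
After A$1,700.00 payment: A$6,969.1725 − A$1,700.00 = A$5,269.1725
Balance at month 12: A$5,269.1725 × (1 + 0.005)^10 = A$5,538.6387…
After A$2,300.00 payment: A$5,538.6387… − A$2,300.00 = A$3,238.6387…
Balance at month 14: A$3,238.6387… × (1 + 0.005)^2 = A$3,271.1060…
Penalty: 14 × 1.75% × A$6,900.00 = A$1,690.50
Final settlement = outstanding balance + penalty = A$3,271.1060… + A$1,690.50 = A$4,961.61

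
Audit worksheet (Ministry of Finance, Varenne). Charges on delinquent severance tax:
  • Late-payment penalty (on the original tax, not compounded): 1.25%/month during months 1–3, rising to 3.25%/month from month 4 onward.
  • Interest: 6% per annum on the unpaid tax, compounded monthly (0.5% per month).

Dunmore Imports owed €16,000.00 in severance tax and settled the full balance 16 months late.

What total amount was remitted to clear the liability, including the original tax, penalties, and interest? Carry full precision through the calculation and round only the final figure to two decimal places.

Penalty, months 1–3: 3 × 1.25% × €16,000.00 = €600.00
Penalty, months 4–16: 13 × 3.25% × €16,000.00 = €6,760.00
Interest: €16,000.00 × ((1 + 0.005)^16 − 1) = €16,000.00 × 0.0830712… = €1,329.1384…
Total = €16,000.00 + €7,360.0000 + €1,329.1384… = €24,689.14

€24,689.14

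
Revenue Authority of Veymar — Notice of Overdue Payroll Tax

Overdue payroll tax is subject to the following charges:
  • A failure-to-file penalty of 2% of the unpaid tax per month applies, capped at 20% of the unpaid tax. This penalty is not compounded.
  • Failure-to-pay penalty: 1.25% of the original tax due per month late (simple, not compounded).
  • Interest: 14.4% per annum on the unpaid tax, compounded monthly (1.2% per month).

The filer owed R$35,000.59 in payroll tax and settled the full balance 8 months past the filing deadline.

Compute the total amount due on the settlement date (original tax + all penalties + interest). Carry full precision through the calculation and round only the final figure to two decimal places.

Failure-to-file: 8 × 2% × R$35,000.59 = R$5,600.09… (under the 20% cap)
Failure-to-pay penalty: 8 × 1.25% × R$35,000.59 = R$3,500.06…
Interest: R$35,000.59 × ((1 + 0.012)^8 − 1) = R$35,000.59 × 0.1001302… = R$3,504.6173…
Total = R$35,000.59 + R$9,100.1534 + R$3,504.6173… = R$47,605.36

R$47,605.36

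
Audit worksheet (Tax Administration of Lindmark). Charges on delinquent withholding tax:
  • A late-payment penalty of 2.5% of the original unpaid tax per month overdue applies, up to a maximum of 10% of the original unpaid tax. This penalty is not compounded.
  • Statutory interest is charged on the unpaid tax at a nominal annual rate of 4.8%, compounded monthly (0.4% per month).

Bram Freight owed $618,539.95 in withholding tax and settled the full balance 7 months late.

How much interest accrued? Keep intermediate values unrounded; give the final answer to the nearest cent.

Interest: $618,539.95 × ((1 + 0.004)^7 − 1) = $618,539.95 × 0.0283382… = $17,528.3391…

$17,528.34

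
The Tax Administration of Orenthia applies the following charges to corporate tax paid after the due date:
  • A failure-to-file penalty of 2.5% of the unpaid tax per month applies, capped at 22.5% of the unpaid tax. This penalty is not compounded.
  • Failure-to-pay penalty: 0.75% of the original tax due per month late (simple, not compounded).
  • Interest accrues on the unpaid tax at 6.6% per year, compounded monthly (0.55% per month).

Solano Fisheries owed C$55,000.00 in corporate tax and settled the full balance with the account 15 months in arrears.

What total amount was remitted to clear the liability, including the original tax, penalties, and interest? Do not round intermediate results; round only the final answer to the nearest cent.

C$78,278.93

Failure-to-file: 15 × 2.5% × C$55,000.00 = C$20,625.00, capped at 22.5% × C$55,000.00 = C$12,375.00
Failure-to-pay penalty: 15 × 0.75% × C$55,000.00 = C$6,187.50
Interest: C$55,000.00 × ((1 + 0.0055)^15 − 1) = C$55,000.00 × 0.0857532… = C$4,716.4268…
Total = C$55,000.00 + C$18,562.5000 + C$4,716.4268… = C$78,278.93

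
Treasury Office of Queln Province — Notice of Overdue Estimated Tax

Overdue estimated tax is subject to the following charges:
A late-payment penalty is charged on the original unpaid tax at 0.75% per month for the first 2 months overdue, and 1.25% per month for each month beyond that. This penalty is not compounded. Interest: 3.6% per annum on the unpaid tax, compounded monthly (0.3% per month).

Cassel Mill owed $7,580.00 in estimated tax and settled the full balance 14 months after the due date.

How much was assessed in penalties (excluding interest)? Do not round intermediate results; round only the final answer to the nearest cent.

$1,250.70

Penalty, months 1–2: 2 × 0.75% × $7,580.00 = $113.70
Penalty, months 3–14: 12 × 1.25% × $7,580.00 = $1,137.00
Total penalty = $113.70 + $1,137.00 = $1,250.70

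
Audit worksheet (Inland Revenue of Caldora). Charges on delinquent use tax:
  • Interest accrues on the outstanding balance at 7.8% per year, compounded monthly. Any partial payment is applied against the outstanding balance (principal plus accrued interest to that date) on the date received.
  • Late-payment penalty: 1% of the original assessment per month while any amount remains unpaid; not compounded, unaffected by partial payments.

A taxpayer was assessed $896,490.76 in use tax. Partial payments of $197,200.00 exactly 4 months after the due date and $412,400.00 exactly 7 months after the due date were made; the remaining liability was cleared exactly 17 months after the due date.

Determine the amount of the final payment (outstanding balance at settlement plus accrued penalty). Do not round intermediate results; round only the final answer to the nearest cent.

$498,746.11

Monthly rate = 7.8% ÷ 12 = 0.65%
Balance at month 4: $896,490.7600 × (1 + 0.0065)^4 = $920,027.7666…
After $197,200.00 payment: $920,027.7666… − $197,200.00 = $722,827.7666…
Balance at month 7: $722,827.7666… × (1 + 0.0065)^3 = $737,014.7249…
After $412,400.00 payment: $737,014.7249… − $412,400.00 = $324,614.7249…
Balance at month 17: $324,614.7249… × (1 + 0.0065)^10 = $346,342.6761…
Penalty: 17 × 1% × $896,490.76 = $152,403.43…
Final settlement = outstanding balance + penalty = $346,342.6761… + $152,403.43… = $498,746.11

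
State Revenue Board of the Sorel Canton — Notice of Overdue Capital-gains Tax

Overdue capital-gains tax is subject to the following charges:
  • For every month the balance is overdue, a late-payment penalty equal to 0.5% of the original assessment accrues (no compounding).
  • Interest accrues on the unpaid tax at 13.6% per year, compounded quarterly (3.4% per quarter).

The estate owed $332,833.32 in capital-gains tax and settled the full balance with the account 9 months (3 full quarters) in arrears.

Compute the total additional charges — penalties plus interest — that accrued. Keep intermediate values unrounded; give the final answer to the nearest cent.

$50,093.85

Late-payment penalty = 0.5% × $332,833.32 × 9 mo = $14,977.50…
Interest: $332,833.32 × ((1 + 0.034)^3 − 1) = $332,833.32 × 0.1055073… = $35,116.3463…
Penalties + interest = $14,977.4994 + $35,116.3463… = $50,093.85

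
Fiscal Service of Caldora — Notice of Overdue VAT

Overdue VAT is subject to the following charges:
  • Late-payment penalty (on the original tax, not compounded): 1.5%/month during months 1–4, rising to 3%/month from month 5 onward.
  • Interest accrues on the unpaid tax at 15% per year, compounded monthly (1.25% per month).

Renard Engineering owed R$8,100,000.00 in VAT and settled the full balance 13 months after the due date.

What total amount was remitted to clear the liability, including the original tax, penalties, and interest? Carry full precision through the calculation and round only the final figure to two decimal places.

Penalty, months 1–4: 4 × 1.5% × R$8,100,000.00 = R$486,000.00
Penalty, months 5–13: 9 × 3% × R$8,100,000.00 = R$2,187,000.00
Interest: R$8,100,000.00 × ((1 + 0.0125)^13 − 1) = R$8,100,000.00 × 0.1752639… = R$1,419,637.9885…
Total = R$8,100,000.00 + R$2,673,000.0000 + R$1,419,637.9885… = R$12,192,637.99

R$12,192,637.99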